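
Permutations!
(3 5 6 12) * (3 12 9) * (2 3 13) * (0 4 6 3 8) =[4, 1, 8, 5, 6, 3, 9, 7, 0, 13, 10, 11, 12, 2] =(0 4 6 9 13 2 8)(3 5)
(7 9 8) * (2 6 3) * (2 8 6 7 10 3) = (2 7 9 6)(3 8 10) = [0, 1, 7, 8, 4, 5, 2, 9, 10, 6, 3]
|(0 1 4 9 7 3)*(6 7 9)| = |(9)(0 1 4 6 7 3)| = 6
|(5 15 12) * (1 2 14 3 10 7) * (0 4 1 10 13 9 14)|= 12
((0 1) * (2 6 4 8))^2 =[0, 1, 4, 3, 2, 5, 8, 7, 6] =(2 4)(6 8)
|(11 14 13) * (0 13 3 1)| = 6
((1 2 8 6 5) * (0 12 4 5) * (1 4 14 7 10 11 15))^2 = (0 14 10 15 2 6 12 7 11 1 8) = [14, 8, 6, 3, 4, 5, 12, 11, 0, 9, 15, 1, 7, 13, 10, 2]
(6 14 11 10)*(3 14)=[0, 1, 2, 14, 4, 5, 3, 7, 8, 9, 6, 10, 12, 13, 11]=(3 14 11 10 6)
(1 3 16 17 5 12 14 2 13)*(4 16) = [0, 3, 13, 4, 16, 12, 6, 7, 8, 9, 10, 11, 14, 1, 2, 15, 17, 5] = (1 3 4 16 17 5 12 14 2 13)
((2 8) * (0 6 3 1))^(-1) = (0 1 3 6)(2 8) = [1, 3, 8, 6, 4, 5, 0, 7, 2]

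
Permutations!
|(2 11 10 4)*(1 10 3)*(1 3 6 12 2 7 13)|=|(1 10 4 7 13)(2 11 6 12)|=20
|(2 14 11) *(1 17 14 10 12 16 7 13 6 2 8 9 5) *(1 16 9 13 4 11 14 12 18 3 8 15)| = |(1 17 12 9 5 16 7 4 11 15)(2 10 18 3 8 13 6)| = 70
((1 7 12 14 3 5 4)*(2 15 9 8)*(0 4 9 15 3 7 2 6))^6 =(15)(0 9 2)(1 6 5)(3 4 8) =[9, 6, 0, 4, 8, 1, 5, 7, 3, 2, 10, 11, 12, 13, 14, 15]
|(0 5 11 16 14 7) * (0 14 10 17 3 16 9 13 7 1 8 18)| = |(0 5 11 9 13 7 14 1 8 18)(3 16 10 17)| = 20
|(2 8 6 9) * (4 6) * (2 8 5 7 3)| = 4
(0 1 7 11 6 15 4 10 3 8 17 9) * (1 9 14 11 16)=[9, 7, 2, 8, 10, 5, 15, 16, 17, 0, 3, 6, 12, 13, 11, 4, 1, 14]=(0 9)(1 7 16)(3 8 17 14 11 6 15 4 10)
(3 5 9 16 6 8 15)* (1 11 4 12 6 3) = (1 11 4 12 6 8 15)(3 5 9 16) = [0, 11, 2, 5, 12, 9, 8, 7, 15, 16, 10, 4, 6, 13, 14, 1, 3]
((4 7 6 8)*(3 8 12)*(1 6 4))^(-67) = (1 3 6 8 12)(4 7) = [0, 3, 2, 6, 7, 5, 8, 4, 12, 9, 10, 11, 1]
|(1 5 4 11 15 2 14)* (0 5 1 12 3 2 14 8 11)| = |(0 5 4)(2 8 11 15 14 12 3)| = 21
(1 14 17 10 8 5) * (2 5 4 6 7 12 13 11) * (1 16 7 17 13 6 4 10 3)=(1 14 13 11 2 5 16 7 12 6 17 3)(8 10)=[0, 14, 5, 1, 4, 16, 17, 12, 10, 9, 8, 2, 6, 11, 13, 15, 7, 3]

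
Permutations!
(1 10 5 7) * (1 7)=(1 10 5)=[0, 10, 2, 3, 4, 1, 6, 7, 8, 9, 5]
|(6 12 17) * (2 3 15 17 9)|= |(2 3 15 17 6 12 9)|= 7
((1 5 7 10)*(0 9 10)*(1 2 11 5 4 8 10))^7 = (0 11 8 9 5 10 1 7 2 4) = [11, 7, 4, 3, 0, 10, 6, 2, 9, 5, 1, 8]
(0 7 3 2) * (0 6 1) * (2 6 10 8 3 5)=(0 7 5 2 10 8 3 6 1)=[7, 0, 10, 6, 4, 2, 1, 5, 3, 9, 8]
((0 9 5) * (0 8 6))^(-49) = [9, 1, 2, 3, 4, 8, 0, 7, 6, 5] = (0 9 5 8 6)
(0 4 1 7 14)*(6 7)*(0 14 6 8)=(14)(0 4 1 8)(6 7)=[4, 8, 2, 3, 1, 5, 7, 6, 0, 9, 10, 11, 12, 13, 14]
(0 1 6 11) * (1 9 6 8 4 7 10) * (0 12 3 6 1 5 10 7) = (0 9 1 8 4)(3 6 11 12)(5 10) = [9, 8, 2, 6, 0, 10, 11, 7, 4, 1, 5, 12, 3]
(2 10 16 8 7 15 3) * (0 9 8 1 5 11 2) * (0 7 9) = (1 5 11 2 10 16)(3 7 15)(8 9) = [0, 5, 10, 7, 4, 11, 6, 15, 9, 8, 16, 2, 12, 13, 14, 3, 1]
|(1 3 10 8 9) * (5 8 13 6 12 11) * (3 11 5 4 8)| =|(1 11 4 8 9)(3 10 13 6 12 5)| =30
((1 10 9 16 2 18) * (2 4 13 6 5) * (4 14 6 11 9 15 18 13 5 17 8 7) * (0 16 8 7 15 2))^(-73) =(0 5 4 7 17 6 14 16)(1 18 15 8 9 11 13 2 10) =[5, 18, 10, 3, 7, 4, 14, 17, 9, 11, 1, 13, 12, 2, 16, 8, 0, 6, 15]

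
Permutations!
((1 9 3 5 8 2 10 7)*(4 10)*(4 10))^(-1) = (1 7 10 2 8 5 3 9) = [0, 7, 8, 9, 4, 3, 6, 10, 5, 1, 2]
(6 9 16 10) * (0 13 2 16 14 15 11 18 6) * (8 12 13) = (0 8 12 13 2 16 10)(6 9 14 15 11 18) = [8, 1, 16, 3, 4, 5, 9, 7, 12, 14, 0, 18, 13, 2, 15, 11, 10, 17, 6]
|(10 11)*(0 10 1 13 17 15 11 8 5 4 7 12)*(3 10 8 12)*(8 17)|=13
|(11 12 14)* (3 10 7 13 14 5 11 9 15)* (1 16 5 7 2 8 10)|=33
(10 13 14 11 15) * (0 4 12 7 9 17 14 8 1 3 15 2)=(0 4 12 7 9 17 14 11 2)(1 3 15 10 13 8)=[4, 3, 0, 15, 12, 5, 6, 9, 1, 17, 13, 2, 7, 8, 11, 10, 16, 14]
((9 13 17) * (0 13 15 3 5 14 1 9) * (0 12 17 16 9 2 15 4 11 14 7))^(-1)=[7, 14, 1, 15, 9, 3, 6, 5, 8, 16, 10, 4, 17, 0, 11, 2, 13, 12]=(0 7 5 3 15 2 1 14 11 4 9 16 13)(12 17)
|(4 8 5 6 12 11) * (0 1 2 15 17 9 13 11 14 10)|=15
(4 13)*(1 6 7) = (1 6 7)(4 13) = [0, 6, 2, 3, 13, 5, 7, 1, 8, 9, 10, 11, 12, 4]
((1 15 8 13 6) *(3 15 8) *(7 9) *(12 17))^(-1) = (1 6 13 8)(3 15)(7 9)(12 17) = [0, 6, 2, 15, 4, 5, 13, 9, 1, 7, 10, 11, 17, 8, 14, 3, 16, 12]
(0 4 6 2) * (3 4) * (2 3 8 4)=(0 8 4 6 3 2)=[8, 1, 0, 2, 6, 5, 3, 7, 4]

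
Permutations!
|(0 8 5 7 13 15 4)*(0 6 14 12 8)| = |(4 6 14 12 8 5 7 13 15)| = 9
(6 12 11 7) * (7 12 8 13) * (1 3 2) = (1 3 2)(6 8 13 7)(11 12) = [0, 3, 1, 2, 4, 5, 8, 6, 13, 9, 10, 12, 11, 7]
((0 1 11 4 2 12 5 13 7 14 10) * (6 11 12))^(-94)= [12, 5, 11, 3, 6, 7, 4, 10, 8, 9, 1, 2, 13, 14, 0]= (0 12 13 14)(1 5 7 10)(2 11)(4 6)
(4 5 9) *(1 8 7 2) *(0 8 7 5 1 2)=(0 8 5 9 4 1 7)=[8, 7, 2, 3, 1, 9, 6, 0, 5, 4]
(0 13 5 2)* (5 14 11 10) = (0 13 14 11 10 5 2) = [13, 1, 0, 3, 4, 2, 6, 7, 8, 9, 5, 10, 12, 14, 11]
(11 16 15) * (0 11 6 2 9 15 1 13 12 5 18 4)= [11, 13, 9, 3, 0, 18, 2, 7, 8, 15, 10, 16, 5, 12, 14, 6, 1, 17, 4]= (0 11 16 1 13 12 5 18 4)(2 9 15 6)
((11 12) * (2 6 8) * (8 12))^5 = (12) = [0, 1, 2, 3, 4, 5, 6, 7, 8, 9, 10, 11, 12]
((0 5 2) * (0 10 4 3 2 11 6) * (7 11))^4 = (0 6 11 7 5) = [6, 1, 2, 3, 4, 0, 11, 5, 8, 9, 10, 7]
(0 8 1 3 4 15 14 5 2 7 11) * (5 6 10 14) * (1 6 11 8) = (0 1 3 4 15 5 2 7 8 6 10 14 11) = [1, 3, 7, 4, 15, 2, 10, 8, 6, 9, 14, 0, 12, 13, 11, 5]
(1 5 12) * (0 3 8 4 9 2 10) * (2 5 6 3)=(0 2 10)(1 6 3 8 4 9 5 12)=[2, 6, 10, 8, 9, 12, 3, 7, 4, 5, 0, 11, 1]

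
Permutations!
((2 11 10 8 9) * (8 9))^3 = (2 9 10 11) = [0, 1, 9, 3, 4, 5, 6, 7, 8, 10, 11, 2]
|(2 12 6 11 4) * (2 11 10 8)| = 10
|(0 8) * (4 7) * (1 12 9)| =6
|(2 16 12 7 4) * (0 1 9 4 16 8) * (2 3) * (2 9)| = |(0 1 2 8)(3 9 4)(7 16 12)| = 12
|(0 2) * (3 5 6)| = 6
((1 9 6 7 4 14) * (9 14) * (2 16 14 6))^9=(1 6 7 4 9 2 16 14)=[0, 6, 16, 3, 9, 5, 7, 4, 8, 2, 10, 11, 12, 13, 1, 15, 14]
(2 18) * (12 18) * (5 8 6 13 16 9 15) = [0, 1, 12, 3, 4, 8, 13, 7, 6, 15, 10, 11, 18, 16, 14, 5, 9, 17, 2] = (2 12 18)(5 8 6 13 16 9 15)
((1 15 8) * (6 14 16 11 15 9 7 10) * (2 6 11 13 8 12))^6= (1 12 8 15 13 11 16 10 14 7 6 9 2)= [0, 12, 1, 3, 4, 5, 9, 6, 15, 2, 14, 16, 8, 11, 7, 13, 10]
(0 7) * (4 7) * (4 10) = (0 10 4 7) = [10, 1, 2, 3, 7, 5, 6, 0, 8, 9, 4]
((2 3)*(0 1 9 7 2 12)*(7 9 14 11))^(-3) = (0 2 14 12 7 1 3 11) = [2, 3, 14, 11, 4, 5, 6, 1, 8, 9, 10, 0, 7, 13, 12]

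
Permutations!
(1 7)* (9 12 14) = (1 7)(9 12 14) = [0, 7, 2, 3, 4, 5, 6, 1, 8, 12, 10, 11, 14, 13, 9]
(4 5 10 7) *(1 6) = [0, 6, 2, 3, 5, 10, 1, 4, 8, 9, 7] = (1 6)(4 5 10 7)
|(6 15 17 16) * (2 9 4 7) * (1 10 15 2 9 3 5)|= |(1 10 15 17 16 6 2 3 5)(4 7 9)|= 9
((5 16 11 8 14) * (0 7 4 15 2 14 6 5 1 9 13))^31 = [2, 7, 13, 3, 1, 16, 5, 14, 6, 4, 10, 8, 12, 15, 0, 9, 11] = (0 2 13 15 9 4 1 7 14)(5 16 11 8 6)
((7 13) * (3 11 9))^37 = (3 11 9)(7 13) = [0, 1, 2, 11, 4, 5, 6, 13, 8, 3, 10, 9, 12, 7]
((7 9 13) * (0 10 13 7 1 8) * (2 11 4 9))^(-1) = (0 8 1 13 10)(2 7 9 4 11) = [8, 13, 7, 3, 11, 5, 6, 9, 1, 4, 0, 2, 12, 10]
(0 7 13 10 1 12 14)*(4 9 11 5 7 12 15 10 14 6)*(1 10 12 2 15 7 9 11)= (0 2 15 12 6 4 11 5 9 1 7 13 14)= [2, 7, 15, 3, 11, 9, 4, 13, 8, 1, 10, 5, 6, 14, 0, 12]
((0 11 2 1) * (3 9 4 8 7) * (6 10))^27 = (0 1 2 11)(3 4 7 9 8)(6 10) = [1, 2, 11, 4, 7, 5, 10, 9, 3, 8, 6, 0]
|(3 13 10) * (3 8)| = |(3 13 10 8)| = 4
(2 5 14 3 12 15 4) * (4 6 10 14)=(2 5 4)(3 12 15 6 10 14)=[0, 1, 5, 12, 2, 4, 10, 7, 8, 9, 14, 11, 15, 13, 3, 6]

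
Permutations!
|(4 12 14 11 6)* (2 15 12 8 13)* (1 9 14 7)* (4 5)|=|(1 9 14 11 6 5 4 8 13 2 15 12 7)|=13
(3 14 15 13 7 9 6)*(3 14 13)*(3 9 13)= (6 14 15 9)(7 13)= [0, 1, 2, 3, 4, 5, 14, 13, 8, 6, 10, 11, 12, 7, 15, 9]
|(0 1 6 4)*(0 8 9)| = |(0 1 6 4 8 9)| = 6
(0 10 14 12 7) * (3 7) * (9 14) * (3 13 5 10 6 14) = (0 6 14 12 13 5 10 9 3 7) = [6, 1, 2, 7, 4, 10, 14, 0, 8, 3, 9, 11, 13, 5, 12]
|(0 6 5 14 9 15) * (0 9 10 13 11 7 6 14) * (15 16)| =24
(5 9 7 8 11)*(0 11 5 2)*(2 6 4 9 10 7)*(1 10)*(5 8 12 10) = (0 11 6 4 9 2)(1 5)(7 12 10) = [11, 5, 0, 3, 9, 1, 4, 12, 8, 2, 7, 6, 10]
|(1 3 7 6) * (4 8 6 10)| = |(1 3 7 10 4 8 6)| = 7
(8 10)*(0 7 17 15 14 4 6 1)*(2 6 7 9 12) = [9, 0, 6, 3, 7, 5, 1, 17, 10, 12, 8, 11, 2, 13, 4, 14, 16, 15] = (0 9 12 2 6 1)(4 7 17 15 14)(8 10)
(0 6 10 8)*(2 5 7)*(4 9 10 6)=(0 4 9 10 8)(2 5 7)=[4, 1, 5, 3, 9, 7, 6, 2, 0, 10, 8]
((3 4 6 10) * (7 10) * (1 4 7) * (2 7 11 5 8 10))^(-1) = (1 6 4)(2 7)(3 10 8 5 11) = [0, 6, 7, 10, 1, 11, 4, 2, 5, 9, 8, 3]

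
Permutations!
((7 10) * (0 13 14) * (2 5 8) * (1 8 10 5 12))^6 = (14)(1 2)(8 12) = [0, 2, 1, 3, 4, 5, 6, 7, 12, 9, 10, 11, 8, 13, 14]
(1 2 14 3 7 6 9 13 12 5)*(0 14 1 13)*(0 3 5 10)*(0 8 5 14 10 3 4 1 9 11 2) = (14)(0 10 8 5 13 12 3 7 6 11 2 9 4 1) = [10, 0, 9, 7, 1, 13, 11, 6, 5, 4, 8, 2, 3, 12, 14]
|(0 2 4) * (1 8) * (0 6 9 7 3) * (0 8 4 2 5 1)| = |(0 5 1 4 6 9 7 3 8)| = 9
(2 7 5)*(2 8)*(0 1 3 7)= (0 1 3 7 5 8 2)= [1, 3, 0, 7, 4, 8, 6, 5, 2]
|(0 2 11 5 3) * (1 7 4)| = 15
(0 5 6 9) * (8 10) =(0 5 6 9)(8 10) =[5, 1, 2, 3, 4, 6, 9, 7, 10, 0, 8]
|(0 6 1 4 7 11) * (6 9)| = |(0 9 6 1 4 7 11)| = 7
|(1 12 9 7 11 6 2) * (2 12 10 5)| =|(1 10 5 2)(6 12 9 7 11)| =20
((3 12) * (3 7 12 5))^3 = (3 5)(7 12) = [0, 1, 2, 5, 4, 3, 6, 12, 8, 9, 10, 11, 7]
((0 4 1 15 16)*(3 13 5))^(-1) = (0 16 15 1 4)(3 5 13) = [16, 4, 2, 5, 0, 13, 6, 7, 8, 9, 10, 11, 12, 3, 14, 1, 15]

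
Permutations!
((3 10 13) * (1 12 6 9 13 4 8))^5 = (1 3 12 10 6 4 9 8 13) = [0, 3, 2, 12, 9, 5, 4, 7, 13, 8, 6, 11, 10, 1]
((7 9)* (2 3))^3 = (2 3)(7 9) = [0, 1, 3, 2, 4, 5, 6, 9, 8, 7]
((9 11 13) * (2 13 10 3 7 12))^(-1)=(2 12 7 3 10 11 9 13)=[0, 1, 12, 10, 4, 5, 6, 3, 8, 13, 11, 9, 7, 2]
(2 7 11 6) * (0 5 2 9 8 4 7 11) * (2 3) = (0 5 3 2 11 6 9 8 4 7) = [5, 1, 11, 2, 7, 3, 9, 0, 4, 8, 10, 6]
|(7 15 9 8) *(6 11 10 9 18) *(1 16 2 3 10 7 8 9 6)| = 10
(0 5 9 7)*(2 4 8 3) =(0 5 9 7)(2 4 8 3) =[5, 1, 4, 2, 8, 9, 6, 0, 3, 7]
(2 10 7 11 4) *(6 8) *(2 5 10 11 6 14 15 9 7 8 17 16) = (2 11 4 5 10 8 14 15 9 7 6 17 16) = [0, 1, 11, 3, 5, 10, 17, 6, 14, 7, 8, 4, 12, 13, 15, 9, 2, 16]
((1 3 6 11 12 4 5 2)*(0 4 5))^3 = (0 4)(1 11 2 6 5 3 12) = [4, 11, 6, 12, 0, 3, 5, 7, 8, 9, 10, 2, 1]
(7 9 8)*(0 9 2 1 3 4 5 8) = (0 9)(1 3 4 5 8 7 2) = [9, 3, 1, 4, 5, 8, 6, 2, 7, 0]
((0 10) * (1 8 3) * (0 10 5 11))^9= [0, 1, 2, 3, 4, 5, 6, 7, 8, 9, 10, 11]= (11)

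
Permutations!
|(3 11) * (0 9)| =2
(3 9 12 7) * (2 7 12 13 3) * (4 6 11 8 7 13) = (2 13 3 9 4 6 11 8 7) = [0, 1, 13, 9, 6, 5, 11, 2, 7, 4, 10, 8, 12, 3]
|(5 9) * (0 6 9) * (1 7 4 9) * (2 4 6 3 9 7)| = |(0 3 9 5)(1 2 4 7 6)| = 20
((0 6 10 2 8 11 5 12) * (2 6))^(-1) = (0 12 5 11 8 2)(6 10) = [12, 1, 0, 3, 4, 11, 10, 7, 2, 9, 6, 8, 5]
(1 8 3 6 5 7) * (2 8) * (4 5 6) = (1 2 8 3 4 5 7) = [0, 2, 8, 4, 5, 7, 6, 1, 3]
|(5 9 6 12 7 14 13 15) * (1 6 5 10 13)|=|(1 6 12 7 14)(5 9)(10 13 15)|=30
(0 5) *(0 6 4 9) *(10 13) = [5, 1, 2, 3, 9, 6, 4, 7, 8, 0, 13, 11, 12, 10] = (0 5 6 4 9)(10 13)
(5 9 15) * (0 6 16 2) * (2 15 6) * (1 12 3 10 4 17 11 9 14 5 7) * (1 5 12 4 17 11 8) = (0 2)(1 4 11 9 6 16 15 7 5 14 12 3 10 17 8) = [2, 4, 0, 10, 11, 14, 16, 5, 1, 6, 17, 9, 3, 13, 12, 7, 15, 8]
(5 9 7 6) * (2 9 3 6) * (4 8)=(2 9 7)(3 6 5)(4 8)=[0, 1, 9, 6, 8, 3, 5, 2, 4, 7]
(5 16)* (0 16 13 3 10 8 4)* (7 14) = [16, 1, 2, 10, 0, 13, 6, 14, 4, 9, 8, 11, 12, 3, 7, 15, 5] = (0 16 5 13 3 10 8 4)(7 14)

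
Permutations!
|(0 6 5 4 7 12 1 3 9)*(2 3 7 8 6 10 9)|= |(0 10 9)(1 7 12)(2 3)(4 8 6 5)|= 12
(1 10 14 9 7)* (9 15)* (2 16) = (1 10 14 15 9 7)(2 16) = [0, 10, 16, 3, 4, 5, 6, 1, 8, 7, 14, 11, 12, 13, 15, 9, 2]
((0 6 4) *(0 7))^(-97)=[7, 1, 2, 3, 6, 5, 0, 4]=(0 7 4 6)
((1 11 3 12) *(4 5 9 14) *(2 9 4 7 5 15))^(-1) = (1 12 3 11)(2 15 4 5 7 14 9) = [0, 12, 15, 11, 5, 7, 6, 14, 8, 2, 10, 1, 3, 13, 9, 4]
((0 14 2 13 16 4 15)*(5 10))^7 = (16)(5 10) = [0, 1, 2, 3, 4, 10, 6, 7, 8, 9, 5, 11, 12, 13, 14, 15, 16]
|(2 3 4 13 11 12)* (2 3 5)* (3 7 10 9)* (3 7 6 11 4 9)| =|(2 5)(3 9 7 10)(4 13)(6 11 12)| =12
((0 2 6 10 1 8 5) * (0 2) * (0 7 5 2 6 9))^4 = (0 10 9 6 2 5 8 7 1) = [10, 0, 5, 3, 4, 8, 2, 1, 7, 6, 9]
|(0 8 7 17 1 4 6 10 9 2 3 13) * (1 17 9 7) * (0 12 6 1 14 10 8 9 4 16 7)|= 20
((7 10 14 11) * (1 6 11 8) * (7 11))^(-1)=(1 8 14 10 7 6)=[0, 8, 2, 3, 4, 5, 1, 6, 14, 9, 7, 11, 12, 13, 10]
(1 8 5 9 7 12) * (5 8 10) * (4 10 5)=(1 5 9 7 12)(4 10)=[0, 5, 2, 3, 10, 9, 6, 12, 8, 7, 4, 11, 1]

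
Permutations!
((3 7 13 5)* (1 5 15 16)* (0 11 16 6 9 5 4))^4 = [4, 16, 2, 6, 1, 15, 7, 9, 8, 13, 10, 0, 12, 5, 14, 3, 11] = (0 4 1 16 11)(3 6 7 9 13 5 15)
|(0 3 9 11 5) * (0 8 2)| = 7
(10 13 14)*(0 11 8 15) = (0 11 8 15)(10 13 14) = [11, 1, 2, 3, 4, 5, 6, 7, 15, 9, 13, 8, 12, 14, 10, 0]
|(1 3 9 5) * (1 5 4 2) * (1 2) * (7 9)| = |(1 3 7 9 4)| = 5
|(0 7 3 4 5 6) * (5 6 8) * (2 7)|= |(0 2 7 3 4 6)(5 8)|= 6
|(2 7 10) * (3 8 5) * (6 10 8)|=|(2 7 8 5 3 6 10)|=7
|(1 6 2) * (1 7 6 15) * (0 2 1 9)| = 7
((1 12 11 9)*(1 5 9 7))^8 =(12) =[0, 1, 2, 3, 4, 5, 6, 7, 8, 9, 10, 11, 12]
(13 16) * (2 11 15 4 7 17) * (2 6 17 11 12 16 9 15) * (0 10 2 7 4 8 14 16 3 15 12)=(0 10 2)(3 15 8 14 16 13 9 12)(6 17)(7 11)=[10, 1, 0, 15, 4, 5, 17, 11, 14, 12, 2, 7, 3, 9, 16, 8, 13, 6]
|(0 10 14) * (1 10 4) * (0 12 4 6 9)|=|(0 6 9)(1 10 14 12 4)|=15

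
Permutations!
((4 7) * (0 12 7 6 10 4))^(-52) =(0 7 12)(4 10 6) =[7, 1, 2, 3, 10, 5, 4, 12, 8, 9, 6, 11, 0]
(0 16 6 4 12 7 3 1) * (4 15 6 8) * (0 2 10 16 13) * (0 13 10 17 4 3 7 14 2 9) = (0 10 16 8 3 1 9)(2 17 4 12 14)(6 15) = [10, 9, 17, 1, 12, 5, 15, 7, 3, 0, 16, 11, 14, 13, 2, 6, 8, 4]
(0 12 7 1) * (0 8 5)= (0 12 7 1 8 5)= [12, 8, 2, 3, 4, 0, 6, 1, 5, 9, 10, 11, 7]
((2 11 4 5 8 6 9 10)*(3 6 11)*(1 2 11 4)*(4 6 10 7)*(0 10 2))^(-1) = (0 1 11 10)(2 3)(4 7 9 6 8 5) = [1, 11, 3, 2, 7, 4, 8, 9, 5, 6, 0, 10]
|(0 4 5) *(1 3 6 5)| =6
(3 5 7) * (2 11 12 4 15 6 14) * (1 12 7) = (1 12 4 15 6 14 2 11 7 3 5) = [0, 12, 11, 5, 15, 1, 14, 3, 8, 9, 10, 7, 4, 13, 2, 6]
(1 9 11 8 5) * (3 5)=(1 9 11 8 3 5)=[0, 9, 2, 5, 4, 1, 6, 7, 3, 11, 10, 8]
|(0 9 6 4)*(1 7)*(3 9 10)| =6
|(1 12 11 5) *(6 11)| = 5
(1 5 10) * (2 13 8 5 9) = (1 9 2 13 8 5 10) = [0, 9, 13, 3, 4, 10, 6, 7, 5, 2, 1, 11, 12, 8]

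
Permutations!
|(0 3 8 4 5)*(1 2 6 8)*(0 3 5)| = |(0 5 3 1 2 6 8 4)| = 8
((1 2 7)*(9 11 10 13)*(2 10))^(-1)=(1 7 2 11 9 13 10)=[0, 7, 11, 3, 4, 5, 6, 2, 8, 13, 1, 9, 12, 10]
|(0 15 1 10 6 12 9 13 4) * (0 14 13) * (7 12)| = |(0 15 1 10 6 7 12 9)(4 14 13)| = 24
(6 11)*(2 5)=[0, 1, 5, 3, 4, 2, 11, 7, 8, 9, 10, 6]=(2 5)(6 11)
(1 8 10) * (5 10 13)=(1 8 13 5 10)=[0, 8, 2, 3, 4, 10, 6, 7, 13, 9, 1, 11, 12, 5]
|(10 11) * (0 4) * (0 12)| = 6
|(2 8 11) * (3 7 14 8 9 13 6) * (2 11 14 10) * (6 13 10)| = 6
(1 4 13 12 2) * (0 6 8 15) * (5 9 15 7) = (0 6 8 7 5 9 15)(1 4 13 12 2) = [6, 4, 1, 3, 13, 9, 8, 5, 7, 15, 10, 11, 2, 12, 14, 0]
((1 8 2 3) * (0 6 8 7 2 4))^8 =(8) =[0, 1, 2, 3, 4, 5, 6, 7, 8]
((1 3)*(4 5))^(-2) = [0, 1, 2, 3, 4, 5] = (5)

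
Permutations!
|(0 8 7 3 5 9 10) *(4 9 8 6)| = 20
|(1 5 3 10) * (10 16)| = 5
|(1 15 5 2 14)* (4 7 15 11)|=8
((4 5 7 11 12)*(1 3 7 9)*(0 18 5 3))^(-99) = (0 18 5 9 1)(3 7 11 12 4) = [18, 0, 2, 7, 3, 9, 6, 11, 8, 1, 10, 12, 4, 13, 14, 15, 16, 17, 5]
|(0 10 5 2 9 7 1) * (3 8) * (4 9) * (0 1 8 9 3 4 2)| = 15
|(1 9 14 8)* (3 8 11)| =6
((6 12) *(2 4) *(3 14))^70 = (14) = [0, 1, 2, 3, 4, 5, 6, 7, 8, 9, 10, 11, 12, 13, 14]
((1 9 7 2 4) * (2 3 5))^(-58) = [0, 2, 3, 9, 5, 7, 6, 1, 8, 4] = (1 2 3 9 4 5 7)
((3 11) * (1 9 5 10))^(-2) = [0, 5, 2, 3, 4, 1, 6, 7, 8, 10, 9, 11] = (11)(1 5)(9 10)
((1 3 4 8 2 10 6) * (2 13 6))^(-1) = (1 6 13 8 4 3)(2 10) = [0, 6, 10, 1, 3, 5, 13, 7, 4, 9, 2, 11, 12, 8]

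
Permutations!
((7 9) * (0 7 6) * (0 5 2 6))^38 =[9, 1, 5, 3, 4, 6, 2, 0, 8, 7] =(0 9 7)(2 5 6)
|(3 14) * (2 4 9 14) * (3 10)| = |(2 4 9 14 10 3)| = 6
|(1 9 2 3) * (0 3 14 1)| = |(0 3)(1 9 2 14)| = 4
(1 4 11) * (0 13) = (0 13)(1 4 11) = [13, 4, 2, 3, 11, 5, 6, 7, 8, 9, 10, 1, 12, 0]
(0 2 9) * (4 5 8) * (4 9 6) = (0 2 6 4 5 8 9) = [2, 1, 6, 3, 5, 8, 4, 7, 9, 0]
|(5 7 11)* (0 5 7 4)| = 6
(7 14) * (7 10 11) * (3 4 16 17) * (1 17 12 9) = [0, 17, 2, 4, 16, 5, 6, 14, 8, 1, 11, 7, 9, 13, 10, 15, 12, 3] = (1 17 3 4 16 12 9)(7 14 10 11)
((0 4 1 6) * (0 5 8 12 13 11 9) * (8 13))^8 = (13) = [0, 1, 2, 3, 4, 5, 6, 7, 8, 9, 10, 11, 12, 13]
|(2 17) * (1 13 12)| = |(1 13 12)(2 17)| = 6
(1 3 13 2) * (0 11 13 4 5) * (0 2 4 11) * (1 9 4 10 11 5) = (1 3 5 2 9 4)(10 11 13) = [0, 3, 9, 5, 1, 2, 6, 7, 8, 4, 11, 13, 12, 10]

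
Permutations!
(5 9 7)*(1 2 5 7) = (1 2 5 9) = [0, 2, 5, 3, 4, 9, 6, 7, 8, 1]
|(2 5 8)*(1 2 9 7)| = |(1 2 5 8 9 7)| = 6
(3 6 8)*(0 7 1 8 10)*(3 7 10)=(0 10)(1 8 7)(3 6)=[10, 8, 2, 6, 4, 5, 3, 1, 7, 9, 0]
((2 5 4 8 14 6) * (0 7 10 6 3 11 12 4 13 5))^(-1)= (0 2 6 10 7)(3 14 8 4 12 11)(5 13)= [2, 1, 6, 14, 12, 13, 10, 0, 4, 9, 7, 3, 11, 5, 8]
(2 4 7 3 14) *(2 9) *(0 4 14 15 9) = (0 4 7 3 15 9 2 14) = [4, 1, 14, 15, 7, 5, 6, 3, 8, 2, 10, 11, 12, 13, 0, 9]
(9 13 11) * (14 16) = (9 13 11)(14 16) = [0, 1, 2, 3, 4, 5, 6, 7, 8, 13, 10, 9, 12, 11, 16, 15, 14]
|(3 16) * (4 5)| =2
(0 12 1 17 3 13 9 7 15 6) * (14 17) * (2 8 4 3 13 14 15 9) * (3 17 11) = [12, 15, 8, 14, 17, 5, 0, 9, 4, 7, 10, 3, 1, 2, 11, 6, 16, 13] = (0 12 1 15 6)(2 8 4 17 13)(3 14 11)(7 9)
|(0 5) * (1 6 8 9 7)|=|(0 5)(1 6 8 9 7)|=10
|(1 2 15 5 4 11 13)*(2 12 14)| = 9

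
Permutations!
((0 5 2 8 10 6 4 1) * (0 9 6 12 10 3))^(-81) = (0 3 8 2 5)(1 4 6 9)(10 12) = [3, 4, 5, 8, 6, 0, 9, 7, 2, 1, 12, 11, 10]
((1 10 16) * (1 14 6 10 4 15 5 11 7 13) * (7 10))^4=(1 11 6 4 10 7 15 16 13 5 14)=[0, 11, 2, 3, 10, 14, 4, 15, 8, 9, 7, 6, 12, 5, 1, 16, 13]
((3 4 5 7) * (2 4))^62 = [0, 1, 5, 4, 7, 3, 6, 2] = (2 5 3 4 7)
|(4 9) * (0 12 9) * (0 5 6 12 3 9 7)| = |(0 3 9 4 5 6 12 7)| = 8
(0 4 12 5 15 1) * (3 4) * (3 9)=(0 9 3 4 12 5 15 1)=[9, 0, 2, 4, 12, 15, 6, 7, 8, 3, 10, 11, 5, 13, 14, 1]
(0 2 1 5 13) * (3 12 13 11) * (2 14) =(0 14 2 1 5 11 3 12 13) =[14, 5, 1, 12, 4, 11, 6, 7, 8, 9, 10, 3, 13, 0, 2]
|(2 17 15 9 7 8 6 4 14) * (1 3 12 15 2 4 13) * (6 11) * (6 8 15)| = 30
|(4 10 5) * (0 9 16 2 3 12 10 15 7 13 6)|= |(0 9 16 2 3 12 10 5 4 15 7 13 6)|= 13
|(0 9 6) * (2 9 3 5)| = |(0 3 5 2 9 6)| = 6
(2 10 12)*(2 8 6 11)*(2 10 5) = (2 5)(6 11 10 12 8) = [0, 1, 5, 3, 4, 2, 11, 7, 6, 9, 12, 10, 8]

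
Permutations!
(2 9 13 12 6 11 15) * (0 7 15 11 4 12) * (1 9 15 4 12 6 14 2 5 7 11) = [11, 9, 15, 3, 6, 7, 12, 4, 8, 13, 10, 1, 14, 0, 2, 5] = (0 11 1 9 13)(2 15 5 7 4 6 12 14)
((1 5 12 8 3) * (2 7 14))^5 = [0, 1, 14, 3, 4, 5, 6, 2, 8, 9, 10, 11, 12, 13, 7] = (2 14 7)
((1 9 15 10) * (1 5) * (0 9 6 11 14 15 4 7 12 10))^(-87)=(0 11 5 7)(1 12 9 14)(4 15 6 10)=[11, 12, 2, 3, 15, 7, 10, 0, 8, 14, 4, 5, 9, 13, 1, 6]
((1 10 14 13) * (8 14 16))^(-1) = [0, 13, 2, 3, 4, 5, 6, 7, 16, 9, 1, 11, 12, 14, 8, 15, 10] = (1 13 14 8 16 10)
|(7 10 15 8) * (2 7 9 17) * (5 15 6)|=9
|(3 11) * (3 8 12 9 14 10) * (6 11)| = |(3 6 11 8 12 9 14 10)| = 8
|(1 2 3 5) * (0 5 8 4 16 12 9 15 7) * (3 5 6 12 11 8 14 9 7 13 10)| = |(0 6 12 7)(1 2 5)(3 14 9 15 13 10)(4 16 11 8)| = 12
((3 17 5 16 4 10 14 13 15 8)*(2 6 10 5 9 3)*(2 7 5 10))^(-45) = [0, 1, 6, 3, 4, 5, 2, 7, 8, 9, 10, 11, 12, 13, 14, 15, 16, 17] = (17)(2 6)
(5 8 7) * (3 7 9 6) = (3 7 5 8 9 6) = [0, 1, 2, 7, 4, 8, 3, 5, 9, 6]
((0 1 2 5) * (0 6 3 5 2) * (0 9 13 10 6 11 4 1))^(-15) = (1 10 5)(3 4 13)(6 11 9) = [0, 10, 2, 4, 13, 1, 11, 7, 8, 6, 5, 9, 12, 3]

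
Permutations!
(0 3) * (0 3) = (3) = [0, 1, 2, 3]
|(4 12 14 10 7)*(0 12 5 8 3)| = 9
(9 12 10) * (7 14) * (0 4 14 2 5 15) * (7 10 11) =(0 4 14 10 9 12 11 7 2 5 15) =[4, 1, 5, 3, 14, 15, 6, 2, 8, 12, 9, 7, 11, 13, 10, 0]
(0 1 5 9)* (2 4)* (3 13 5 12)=[1, 12, 4, 13, 2, 9, 6, 7, 8, 0, 10, 11, 3, 5]=(0 1 12 3 13 5 9)(2 4)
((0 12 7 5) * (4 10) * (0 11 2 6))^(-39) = (0 5 6 7 2 12 11)(4 10) = [5, 1, 12, 3, 10, 6, 7, 2, 8, 9, 4, 0, 11]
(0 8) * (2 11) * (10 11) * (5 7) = (0 8)(2 10 11)(5 7) = [8, 1, 10, 3, 4, 7, 6, 5, 0, 9, 11, 2]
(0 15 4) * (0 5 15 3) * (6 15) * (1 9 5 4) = (0 3)(1 9 5 6 15) = [3, 9, 2, 0, 4, 6, 15, 7, 8, 5, 10, 11, 12, 13, 14, 1]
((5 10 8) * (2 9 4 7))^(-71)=(2 9 4 7)(5 10 8)=[0, 1, 9, 3, 7, 10, 6, 2, 5, 4, 8]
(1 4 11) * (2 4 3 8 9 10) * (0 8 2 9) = [8, 3, 4, 2, 11, 5, 6, 7, 0, 10, 9, 1] = (0 8)(1 3 2 4 11)(9 10)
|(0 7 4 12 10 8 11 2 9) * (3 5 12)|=11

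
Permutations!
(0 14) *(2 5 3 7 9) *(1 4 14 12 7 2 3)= [12, 4, 5, 2, 14, 1, 6, 9, 8, 3, 10, 11, 7, 13, 0]= (0 12 7 9 3 2 5 1 4 14)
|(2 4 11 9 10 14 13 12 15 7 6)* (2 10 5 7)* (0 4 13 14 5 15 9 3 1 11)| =|(0 4)(1 11 3)(2 13 12 9 15)(5 7 6 10)| =60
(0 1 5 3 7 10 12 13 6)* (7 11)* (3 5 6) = [1, 6, 2, 11, 4, 5, 0, 10, 8, 9, 12, 7, 13, 3] = (0 1 6)(3 11 7 10 12 13)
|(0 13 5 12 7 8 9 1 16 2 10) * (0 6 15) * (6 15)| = 12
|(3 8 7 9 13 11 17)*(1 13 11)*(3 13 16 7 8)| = 7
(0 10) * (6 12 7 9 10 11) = [11, 1, 2, 3, 4, 5, 12, 9, 8, 10, 0, 6, 7] = (0 11 6 12 7 9 10)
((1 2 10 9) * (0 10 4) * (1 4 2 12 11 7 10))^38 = (0 9 7 12)(1 4 10 11) = [9, 4, 2, 3, 10, 5, 6, 12, 8, 7, 11, 1, 0]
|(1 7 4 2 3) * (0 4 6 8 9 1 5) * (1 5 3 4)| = 14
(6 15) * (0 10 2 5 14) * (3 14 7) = (0 10 2 5 7 3 14)(6 15) = [10, 1, 5, 14, 4, 7, 15, 3, 8, 9, 2, 11, 12, 13, 0, 6]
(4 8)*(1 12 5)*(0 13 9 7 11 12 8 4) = (0 13 9 7 11 12 5 1 8) = [13, 8, 2, 3, 4, 1, 6, 11, 0, 7, 10, 12, 5, 9]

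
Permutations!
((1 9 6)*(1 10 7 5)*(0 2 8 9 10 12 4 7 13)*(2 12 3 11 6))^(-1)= (0 13 10 1 5 7 4 12)(2 9 8)(3 6 11)= [13, 5, 9, 6, 12, 7, 11, 4, 2, 8, 1, 3, 0, 10]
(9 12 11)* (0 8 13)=(0 8 13)(9 12 11)=[8, 1, 2, 3, 4, 5, 6, 7, 13, 12, 10, 9, 11, 0]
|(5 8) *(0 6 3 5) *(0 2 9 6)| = 6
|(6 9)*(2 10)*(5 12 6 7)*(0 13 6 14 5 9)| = |(0 13 6)(2 10)(5 12 14)(7 9)| = 6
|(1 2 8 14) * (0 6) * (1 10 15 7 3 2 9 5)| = |(0 6)(1 9 5)(2 8 14 10 15 7 3)| = 42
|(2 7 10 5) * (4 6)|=|(2 7 10 5)(4 6)|=4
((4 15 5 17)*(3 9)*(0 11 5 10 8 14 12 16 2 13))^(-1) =(0 13 2 16 12 14 8 10 15 4 17 5 11)(3 9) =[13, 1, 16, 9, 17, 11, 6, 7, 10, 3, 15, 0, 14, 2, 8, 4, 12, 5]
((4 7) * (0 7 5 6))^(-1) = [6, 1, 2, 3, 7, 4, 5, 0] = (0 6 5 4 7)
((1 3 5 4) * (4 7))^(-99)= (1 3 5 7 4)= [0, 3, 2, 5, 1, 7, 6, 4]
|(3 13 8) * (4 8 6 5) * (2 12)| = |(2 12)(3 13 6 5 4 8)| = 6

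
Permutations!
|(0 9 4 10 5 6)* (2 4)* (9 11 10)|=15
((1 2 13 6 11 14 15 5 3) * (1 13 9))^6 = (3 5 15 14 11 6 13) = [0, 1, 2, 5, 4, 15, 13, 7, 8, 9, 10, 6, 12, 3, 11, 14]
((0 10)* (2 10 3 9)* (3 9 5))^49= (0 9 2 10)(3 5)= [9, 1, 10, 5, 4, 3, 6, 7, 8, 2, 0]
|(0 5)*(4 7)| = 2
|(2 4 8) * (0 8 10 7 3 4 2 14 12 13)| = 20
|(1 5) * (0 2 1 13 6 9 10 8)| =|(0 2 1 5 13 6 9 10 8)| =9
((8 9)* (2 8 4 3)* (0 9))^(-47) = (0 9 4 3 2 8) = [9, 1, 8, 2, 3, 5, 6, 7, 0, 4]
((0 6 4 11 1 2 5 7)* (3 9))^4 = [1, 0, 6, 3, 5, 4, 2, 11, 8, 9, 10, 7] = (0 1)(2 6)(4 5)(7 11)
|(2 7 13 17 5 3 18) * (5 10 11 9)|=|(2 7 13 17 10 11 9 5 3 18)|=10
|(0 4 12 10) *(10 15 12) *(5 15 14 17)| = 15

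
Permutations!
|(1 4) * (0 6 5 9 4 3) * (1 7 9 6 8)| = |(0 8 1 3)(4 7 9)(5 6)| = 12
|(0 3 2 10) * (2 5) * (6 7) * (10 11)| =6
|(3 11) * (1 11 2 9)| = |(1 11 3 2 9)| = 5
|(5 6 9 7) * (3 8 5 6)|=|(3 8 5)(6 9 7)|=3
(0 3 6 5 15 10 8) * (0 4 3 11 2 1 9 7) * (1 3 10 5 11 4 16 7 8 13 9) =[4, 1, 3, 6, 10, 15, 11, 0, 16, 8, 13, 2, 12, 9, 14, 5, 7] =(0 4 10 13 9 8 16 7)(2 3 6 11)(5 15)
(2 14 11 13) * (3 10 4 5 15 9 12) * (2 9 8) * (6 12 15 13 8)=(2 14 11 8)(3 10 4 5 13 9 15 6 12)=[0, 1, 14, 10, 5, 13, 12, 7, 2, 15, 4, 8, 3, 9, 11, 6]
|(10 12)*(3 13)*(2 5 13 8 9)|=6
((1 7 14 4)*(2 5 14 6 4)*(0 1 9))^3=(14)(0 6)(1 4)(7 9)=[6, 4, 2, 3, 1, 5, 0, 9, 8, 7, 10, 11, 12, 13, 14]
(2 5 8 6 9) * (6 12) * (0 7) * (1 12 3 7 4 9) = [4, 12, 5, 7, 9, 8, 1, 0, 3, 2, 10, 11, 6] = (0 4 9 2 5 8 3 7)(1 12 6)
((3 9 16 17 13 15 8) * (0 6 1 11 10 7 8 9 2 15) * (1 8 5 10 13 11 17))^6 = (0 9)(1 8)(2 11)(3 17)(6 16)(13 15) = [9, 8, 11, 17, 4, 5, 16, 7, 1, 0, 10, 2, 12, 15, 14, 13, 6, 3]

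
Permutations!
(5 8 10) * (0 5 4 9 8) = (0 5)(4 9 8 10) = [5, 1, 2, 3, 9, 0, 6, 7, 10, 8, 4]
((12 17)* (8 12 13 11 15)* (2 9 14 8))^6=(2 13 8)(9 11 12)(14 15 17)=[0, 1, 13, 3, 4, 5, 6, 7, 2, 11, 10, 12, 9, 8, 15, 17, 16, 14]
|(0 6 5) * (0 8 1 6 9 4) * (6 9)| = 7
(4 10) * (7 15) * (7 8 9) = (4 10)(7 15 8 9) = [0, 1, 2, 3, 10, 5, 6, 15, 9, 7, 4, 11, 12, 13, 14, 8]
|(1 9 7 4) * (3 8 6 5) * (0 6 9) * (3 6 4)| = 12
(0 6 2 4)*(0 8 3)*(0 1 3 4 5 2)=(0 6)(1 3)(2 5)(4 8)=[6, 3, 5, 1, 8, 2, 0, 7, 4]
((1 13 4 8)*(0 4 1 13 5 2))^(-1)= [2, 13, 5, 3, 0, 1, 6, 7, 4, 9, 10, 11, 12, 8]= (0 2 5 1 13 8 4)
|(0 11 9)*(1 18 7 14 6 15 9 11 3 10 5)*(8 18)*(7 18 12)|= 12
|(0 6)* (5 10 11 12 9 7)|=6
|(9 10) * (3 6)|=|(3 6)(9 10)|=2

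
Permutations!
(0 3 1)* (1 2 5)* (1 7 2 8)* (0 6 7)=(0 3 8 1 6 7 2 5)=[3, 6, 5, 8, 4, 0, 7, 2, 1]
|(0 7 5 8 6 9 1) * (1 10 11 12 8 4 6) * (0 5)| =18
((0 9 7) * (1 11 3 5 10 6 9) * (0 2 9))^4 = (0 5 1 10 11 6 3)(2 9 7) = [5, 10, 9, 0, 4, 1, 3, 2, 8, 7, 11, 6]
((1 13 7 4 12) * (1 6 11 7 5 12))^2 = [0, 5, 2, 3, 13, 6, 7, 1, 8, 9, 10, 4, 11, 12] = (1 5 6 7)(4 13 12 11)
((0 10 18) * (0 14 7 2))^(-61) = (0 2 7 14 18 10) = [2, 1, 7, 3, 4, 5, 6, 14, 8, 9, 0, 11, 12, 13, 18, 15, 16, 17, 10]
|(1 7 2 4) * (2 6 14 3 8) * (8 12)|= |(1 7 6 14 3 12 8 2 4)|= 9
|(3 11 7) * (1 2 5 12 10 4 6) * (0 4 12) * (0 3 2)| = 20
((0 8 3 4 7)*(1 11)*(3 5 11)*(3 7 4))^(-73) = (0 7 1 11 5 8) = [7, 11, 2, 3, 4, 8, 6, 1, 0, 9, 10, 5]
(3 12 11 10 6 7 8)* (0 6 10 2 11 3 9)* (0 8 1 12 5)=(0 6 7 1 12 3 5)(2 11)(8 9)=[6, 12, 11, 5, 4, 0, 7, 1, 9, 8, 10, 2, 3]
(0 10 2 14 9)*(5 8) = [10, 1, 14, 3, 4, 8, 6, 7, 5, 0, 2, 11, 12, 13, 9] = (0 10 2 14 9)(5 8)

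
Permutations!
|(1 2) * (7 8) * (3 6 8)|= |(1 2)(3 6 8 7)|= 4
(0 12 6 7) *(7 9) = (0 12 6 9 7) = [12, 1, 2, 3, 4, 5, 9, 0, 8, 7, 10, 11, 6]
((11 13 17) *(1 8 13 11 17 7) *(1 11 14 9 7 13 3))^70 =(17)(1 8 3)(7 14)(9 11) =[0, 8, 2, 1, 4, 5, 6, 14, 3, 11, 10, 9, 12, 13, 7, 15, 16, 17]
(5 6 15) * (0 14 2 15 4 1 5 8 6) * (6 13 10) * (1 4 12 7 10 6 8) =(0 14 2 15 1 5)(6 12 7 10 8 13) =[14, 5, 15, 3, 4, 0, 12, 10, 13, 9, 8, 11, 7, 6, 2, 1]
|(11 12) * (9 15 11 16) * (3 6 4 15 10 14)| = 10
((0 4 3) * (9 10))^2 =[3, 1, 2, 4, 0, 5, 6, 7, 8, 9, 10] =(10)(0 3 4)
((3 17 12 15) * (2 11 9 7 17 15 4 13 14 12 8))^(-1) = (2 8 17 7 9 11)(3 15)(4 12 14 13) = [0, 1, 8, 15, 12, 5, 6, 9, 17, 11, 10, 2, 14, 4, 13, 3, 16, 7]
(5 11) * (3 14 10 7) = (3 14 10 7)(5 11) = [0, 1, 2, 14, 4, 11, 6, 3, 8, 9, 7, 5, 12, 13, 10]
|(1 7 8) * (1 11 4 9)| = 6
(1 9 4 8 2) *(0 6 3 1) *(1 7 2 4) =(0 6 3 7 2)(1 9)(4 8) =[6, 9, 0, 7, 8, 5, 3, 2, 4, 1]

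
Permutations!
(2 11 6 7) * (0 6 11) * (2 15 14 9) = (0 6 7 15 14 9 2) = [6, 1, 0, 3, 4, 5, 7, 15, 8, 2, 10, 11, 12, 13, 9, 14]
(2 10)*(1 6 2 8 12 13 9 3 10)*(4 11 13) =[0, 6, 1, 10, 11, 5, 2, 7, 12, 3, 8, 13, 4, 9] =(1 6 2)(3 10 8 12 4 11 13 9)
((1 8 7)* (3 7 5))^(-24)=(1 8 5 3 7)=[0, 8, 2, 7, 4, 3, 6, 1, 5]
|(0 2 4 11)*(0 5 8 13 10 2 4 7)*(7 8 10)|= 9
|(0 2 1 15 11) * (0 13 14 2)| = 6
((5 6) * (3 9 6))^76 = (9) = [0, 1, 2, 3, 4, 5, 6, 7, 8, 9]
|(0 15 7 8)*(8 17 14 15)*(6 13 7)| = 6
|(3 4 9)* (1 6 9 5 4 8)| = |(1 6 9 3 8)(4 5)| = 10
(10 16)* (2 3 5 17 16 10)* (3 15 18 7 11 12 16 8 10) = (2 15 18 7 11 12 16)(3 5 17 8 10) = [0, 1, 15, 5, 4, 17, 6, 11, 10, 9, 3, 12, 16, 13, 14, 18, 2, 8, 7]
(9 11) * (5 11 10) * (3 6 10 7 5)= (3 6 10)(5 11 9 7)= [0, 1, 2, 6, 4, 11, 10, 5, 8, 7, 3, 9]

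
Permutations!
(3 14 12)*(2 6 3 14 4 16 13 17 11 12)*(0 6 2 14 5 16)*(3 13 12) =(0 6 13 17 11 3 4)(5 16 12) =[6, 1, 2, 4, 0, 16, 13, 7, 8, 9, 10, 3, 5, 17, 14, 15, 12, 11]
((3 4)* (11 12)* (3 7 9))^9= (3 4 7 9)(11 12)= [0, 1, 2, 4, 7, 5, 6, 9, 8, 3, 10, 12, 11]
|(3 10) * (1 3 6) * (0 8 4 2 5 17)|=|(0 8 4 2 5 17)(1 3 10 6)|=12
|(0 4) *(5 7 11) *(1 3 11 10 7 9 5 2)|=|(0 4)(1 3 11 2)(5 9)(7 10)|=4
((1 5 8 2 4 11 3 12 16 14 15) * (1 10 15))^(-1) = [0, 14, 8, 11, 2, 1, 6, 7, 5, 9, 15, 4, 3, 13, 16, 10, 12] = (1 14 16 12 3 11 4 2 8 5)(10 15)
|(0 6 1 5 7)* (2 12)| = |(0 6 1 5 7)(2 12)| = 10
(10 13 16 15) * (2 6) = [0, 1, 6, 3, 4, 5, 2, 7, 8, 9, 13, 11, 12, 16, 14, 10, 15] = (2 6)(10 13 16 15)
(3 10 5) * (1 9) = (1 9)(3 10 5) = [0, 9, 2, 10, 4, 3, 6, 7, 8, 1, 5]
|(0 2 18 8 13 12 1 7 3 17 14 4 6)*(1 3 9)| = 33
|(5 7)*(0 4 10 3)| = |(0 4 10 3)(5 7)| = 4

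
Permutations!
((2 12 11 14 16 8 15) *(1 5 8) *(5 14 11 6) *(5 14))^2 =(1 8 2 6 16 5 15 12 14) =[0, 8, 6, 3, 4, 15, 16, 7, 2, 9, 10, 11, 14, 13, 1, 12, 5]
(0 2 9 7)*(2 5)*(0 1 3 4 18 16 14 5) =(1 3 4 18 16 14 5 2 9 7) =[0, 3, 9, 4, 18, 2, 6, 1, 8, 7, 10, 11, 12, 13, 5, 15, 14, 17, 16]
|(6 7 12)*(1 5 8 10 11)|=|(1 5 8 10 11)(6 7 12)|=15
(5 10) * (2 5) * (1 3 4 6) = (1 3 4 6)(2 5 10) = [0, 3, 5, 4, 6, 10, 1, 7, 8, 9, 2]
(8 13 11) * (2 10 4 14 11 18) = (2 10 4 14 11 8 13 18) = [0, 1, 10, 3, 14, 5, 6, 7, 13, 9, 4, 8, 12, 18, 11, 15, 16, 17, 2]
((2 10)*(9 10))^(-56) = [0, 1, 9, 3, 4, 5, 6, 7, 8, 10, 2] = (2 9 10)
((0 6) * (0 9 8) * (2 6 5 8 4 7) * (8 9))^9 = (0 5 9 4 7 2 6 8) = [5, 1, 6, 3, 7, 9, 8, 2, 0, 4]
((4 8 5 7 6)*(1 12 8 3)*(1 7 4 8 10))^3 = (12)(3 8)(4 6)(5 7) = [0, 1, 2, 8, 6, 7, 4, 5, 3, 9, 10, 11, 12]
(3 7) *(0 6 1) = (0 6 1)(3 7) = [6, 0, 2, 7, 4, 5, 1, 3]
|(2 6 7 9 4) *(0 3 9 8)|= |(0 3 9 4 2 6 7 8)|= 8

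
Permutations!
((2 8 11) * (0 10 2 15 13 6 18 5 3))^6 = (0 13 10 6 2 18 8 5 11 3 15) = [13, 1, 18, 15, 4, 11, 2, 7, 5, 9, 6, 3, 12, 10, 14, 0, 16, 17, 8]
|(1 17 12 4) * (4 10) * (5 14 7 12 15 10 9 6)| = |(1 17 15 10 4)(5 14 7 12 9 6)| = 30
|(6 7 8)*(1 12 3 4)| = 12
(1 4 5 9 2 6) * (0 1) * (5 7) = (0 1 4 7 5 9 2 6) = [1, 4, 6, 3, 7, 9, 0, 5, 8, 2]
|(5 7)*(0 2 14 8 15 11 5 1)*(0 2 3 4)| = |(0 3 4)(1 2 14 8 15 11 5 7)| = 24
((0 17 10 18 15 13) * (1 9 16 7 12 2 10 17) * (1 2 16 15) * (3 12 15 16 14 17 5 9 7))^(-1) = (0 13 15 7 1 18 10 2)(3 16 9 5 17 14 12) = [13, 18, 0, 16, 4, 17, 6, 1, 8, 5, 2, 11, 3, 15, 12, 7, 9, 14, 10]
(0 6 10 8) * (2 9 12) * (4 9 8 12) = (0 6 10 12 2 8)(4 9) = [6, 1, 8, 3, 9, 5, 10, 7, 0, 4, 12, 11, 2]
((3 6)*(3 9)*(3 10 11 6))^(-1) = (6 11 10 9) = [0, 1, 2, 3, 4, 5, 11, 7, 8, 6, 9, 10]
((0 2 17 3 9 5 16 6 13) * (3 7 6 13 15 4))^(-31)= (0 15 16 7 9 2 4 13 6 5 17 3)= [15, 1, 4, 0, 13, 17, 5, 9, 8, 2, 10, 11, 12, 6, 14, 16, 7, 3]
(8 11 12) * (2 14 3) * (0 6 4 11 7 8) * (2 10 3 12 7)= (0 6 4 11 7 8 2 14 12)(3 10)= [6, 1, 14, 10, 11, 5, 4, 8, 2, 9, 3, 7, 0, 13, 12]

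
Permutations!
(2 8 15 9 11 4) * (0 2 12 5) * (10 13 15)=(0 2 8 10 13 15 9 11 4 12 5)=[2, 1, 8, 3, 12, 0, 6, 7, 10, 11, 13, 4, 5, 15, 14, 9]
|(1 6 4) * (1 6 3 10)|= |(1 3 10)(4 6)|= 6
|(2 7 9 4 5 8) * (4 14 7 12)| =15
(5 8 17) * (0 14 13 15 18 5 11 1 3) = (0 14 13 15 18 5 8 17 11 1 3) = [14, 3, 2, 0, 4, 8, 6, 7, 17, 9, 10, 1, 12, 15, 13, 18, 16, 11, 5]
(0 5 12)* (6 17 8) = (0 5 12)(6 17 8) = [5, 1, 2, 3, 4, 12, 17, 7, 6, 9, 10, 11, 0, 13, 14, 15, 16, 8]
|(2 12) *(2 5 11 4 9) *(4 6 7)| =|(2 12 5 11 6 7 4 9)| =8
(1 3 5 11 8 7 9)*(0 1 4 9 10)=(0 1 3 5 11 8 7 10)(4 9)=[1, 3, 2, 5, 9, 11, 6, 10, 7, 4, 0, 8]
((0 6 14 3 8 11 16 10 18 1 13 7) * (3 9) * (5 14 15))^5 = [9, 15, 2, 18, 4, 11, 3, 14, 1, 10, 0, 13, 12, 5, 16, 8, 7, 17, 6] = (0 9 10)(1 15 8)(3 18 6)(5 11 13)(7 14 16)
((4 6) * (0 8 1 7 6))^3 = (0 7)(1 4)(6 8) = [7, 4, 2, 3, 1, 5, 8, 0, 6]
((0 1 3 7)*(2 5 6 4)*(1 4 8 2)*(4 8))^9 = (8) = [0, 1, 2, 3, 4, 5, 6, 7, 8]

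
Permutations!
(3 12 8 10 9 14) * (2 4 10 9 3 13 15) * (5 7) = [0, 1, 4, 12, 10, 7, 6, 5, 9, 14, 3, 11, 8, 15, 13, 2] = (2 4 10 3 12 8 9 14 13 15)(5 7)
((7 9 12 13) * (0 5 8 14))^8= (14)= [0, 1, 2, 3, 4, 5, 6, 7, 8, 9, 10, 11, 12, 13, 14]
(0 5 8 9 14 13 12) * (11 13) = [5, 1, 2, 3, 4, 8, 6, 7, 9, 14, 10, 13, 0, 12, 11] = (0 5 8 9 14 11 13 12)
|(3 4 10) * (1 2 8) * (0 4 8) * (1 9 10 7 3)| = |(0 4 7 3 8 9 10 1 2)| = 9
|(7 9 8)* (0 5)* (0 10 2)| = 12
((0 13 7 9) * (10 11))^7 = [9, 1, 2, 3, 4, 5, 6, 13, 8, 7, 11, 10, 12, 0] = (0 9 7 13)(10 11)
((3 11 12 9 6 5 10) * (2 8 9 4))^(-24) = (2 3 9 12 5)(4 10 8 11 6) = [0, 1, 3, 9, 10, 2, 4, 7, 11, 12, 8, 6, 5]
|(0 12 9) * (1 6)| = |(0 12 9)(1 6)| = 6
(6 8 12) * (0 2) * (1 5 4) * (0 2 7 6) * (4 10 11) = (0 7 6 8 12)(1 5 10 11 4) = [7, 5, 2, 3, 1, 10, 8, 6, 12, 9, 11, 4, 0]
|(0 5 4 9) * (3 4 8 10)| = |(0 5 8 10 3 4 9)| = 7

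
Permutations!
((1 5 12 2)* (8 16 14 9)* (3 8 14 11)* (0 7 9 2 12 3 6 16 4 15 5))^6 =(16)(3 8 4 15 5) =[0, 1, 2, 8, 15, 3, 6, 7, 4, 9, 10, 11, 12, 13, 14, 5, 16]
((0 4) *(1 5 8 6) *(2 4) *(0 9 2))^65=(1 5 8 6)(2 9 4)=[0, 5, 9, 3, 2, 8, 1, 7, 6, 4]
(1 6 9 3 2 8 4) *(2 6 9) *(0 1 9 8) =(0 1 8 4 9 3 6 2) =[1, 8, 0, 6, 9, 5, 2, 7, 4, 3]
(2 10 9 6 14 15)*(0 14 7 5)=(0 14 15 2 10 9 6 7 5)=[14, 1, 10, 3, 4, 0, 7, 5, 8, 6, 9, 11, 12, 13, 15, 2]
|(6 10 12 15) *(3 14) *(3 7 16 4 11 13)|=|(3 14 7 16 4 11 13)(6 10 12 15)|=28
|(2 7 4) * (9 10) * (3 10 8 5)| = 15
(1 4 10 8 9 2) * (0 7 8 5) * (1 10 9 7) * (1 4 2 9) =(0 4 1 2 10 5)(7 8) =[4, 2, 10, 3, 1, 0, 6, 8, 7, 9, 5]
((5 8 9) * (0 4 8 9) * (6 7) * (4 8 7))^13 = (0 8)(4 7 6)(5 9) = [8, 1, 2, 3, 7, 9, 4, 6, 0, 5]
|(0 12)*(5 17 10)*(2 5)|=4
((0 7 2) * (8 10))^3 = [0, 1, 2, 3, 4, 5, 6, 7, 10, 9, 8] = (8 10)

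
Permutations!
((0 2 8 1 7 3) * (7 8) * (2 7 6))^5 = (0 3 7)(1 8)(2 6) = [3, 8, 6, 7, 4, 5, 2, 0, 1]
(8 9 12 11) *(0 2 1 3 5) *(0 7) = (0 2 1 3 5 7)(8 9 12 11) = [2, 3, 1, 5, 4, 7, 6, 0, 9, 12, 10, 8, 11]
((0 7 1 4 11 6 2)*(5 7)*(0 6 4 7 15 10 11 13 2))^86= (0 4 5 13 15 2 10 6 11)= [4, 1, 10, 3, 5, 13, 11, 7, 8, 9, 6, 0, 12, 15, 14, 2]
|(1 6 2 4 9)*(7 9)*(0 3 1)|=|(0 3 1 6 2 4 7 9)|=8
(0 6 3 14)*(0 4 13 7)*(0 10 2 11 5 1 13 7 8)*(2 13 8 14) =[6, 8, 11, 2, 7, 1, 3, 10, 0, 9, 13, 5, 12, 14, 4] =(0 6 3 2 11 5 1 8)(4 7 10 13 14)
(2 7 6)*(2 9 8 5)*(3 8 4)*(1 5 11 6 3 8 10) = [0, 5, 7, 10, 8, 2, 9, 3, 11, 4, 1, 6] = (1 5 2 7 3 10)(4 8 11 6 9)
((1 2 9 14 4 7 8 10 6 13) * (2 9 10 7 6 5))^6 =(14) =[0, 1, 2, 3, 4, 5, 6, 7, 8, 9, 10, 11, 12, 13, 14]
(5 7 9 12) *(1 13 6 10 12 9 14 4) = (1 13 6 10 12 5 7 14 4) = [0, 13, 2, 3, 1, 7, 10, 14, 8, 9, 12, 11, 5, 6, 4]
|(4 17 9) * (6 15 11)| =|(4 17 9)(6 15 11)| =3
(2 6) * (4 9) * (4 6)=[0, 1, 4, 3, 9, 5, 2, 7, 8, 6]=(2 4 9 6)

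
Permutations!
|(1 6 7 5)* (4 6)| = 5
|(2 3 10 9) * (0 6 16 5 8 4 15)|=28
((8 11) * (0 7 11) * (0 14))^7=(0 11 14 7 8)=[11, 1, 2, 3, 4, 5, 6, 8, 0, 9, 10, 14, 12, 13, 7]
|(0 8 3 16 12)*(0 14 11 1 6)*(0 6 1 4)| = 8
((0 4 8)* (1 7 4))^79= (0 8 4 7 1)= [8, 0, 2, 3, 7, 5, 6, 1, 4]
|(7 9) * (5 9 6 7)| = 2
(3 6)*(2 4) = (2 4)(3 6) = [0, 1, 4, 6, 2, 5, 3]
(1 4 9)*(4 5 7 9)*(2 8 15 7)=(1 5 2 8 15 7 9)=[0, 5, 8, 3, 4, 2, 6, 9, 15, 1, 10, 11, 12, 13, 14, 7]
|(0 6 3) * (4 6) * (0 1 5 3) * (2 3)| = |(0 4 6)(1 5 2 3)| = 12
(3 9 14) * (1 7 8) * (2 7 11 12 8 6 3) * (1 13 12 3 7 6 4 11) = (2 6 7 4 11 3 9 14)(8 13 12) = [0, 1, 6, 9, 11, 5, 7, 4, 13, 14, 10, 3, 8, 12, 2]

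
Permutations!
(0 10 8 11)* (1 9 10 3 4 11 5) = (0 3 4 11)(1 9 10 8 5) = [3, 9, 2, 4, 11, 1, 6, 7, 5, 10, 8, 0]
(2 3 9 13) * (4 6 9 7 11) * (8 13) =(2 3 7 11 4 6 9 8 13) =[0, 1, 3, 7, 6, 5, 9, 11, 13, 8, 10, 4, 12, 2]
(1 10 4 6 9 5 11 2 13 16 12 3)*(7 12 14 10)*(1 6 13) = [0, 7, 1, 6, 13, 11, 9, 12, 8, 5, 4, 2, 3, 16, 10, 15, 14] = (1 7 12 3 6 9 5 11 2)(4 13 16 14 10)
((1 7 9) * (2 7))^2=(1 7)(2 9)=[0, 7, 9, 3, 4, 5, 6, 1, 8, 2]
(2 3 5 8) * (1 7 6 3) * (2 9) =(1 7 6 3 5 8 9 2) =[0, 7, 1, 5, 4, 8, 3, 6, 9, 2]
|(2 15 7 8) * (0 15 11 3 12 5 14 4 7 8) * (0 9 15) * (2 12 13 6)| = 40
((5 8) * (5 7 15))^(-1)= (5 15 7 8)= [0, 1, 2, 3, 4, 15, 6, 8, 5, 9, 10, 11, 12, 13, 14, 7]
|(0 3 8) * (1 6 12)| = |(0 3 8)(1 6 12)| = 3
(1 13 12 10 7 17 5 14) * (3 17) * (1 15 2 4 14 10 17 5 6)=(1 13 12 17 6)(2 4 14 15)(3 5 10 7)=[0, 13, 4, 5, 14, 10, 1, 3, 8, 9, 7, 11, 17, 12, 15, 2, 16, 6]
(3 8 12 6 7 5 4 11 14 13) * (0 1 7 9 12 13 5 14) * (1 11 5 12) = [11, 7, 2, 8, 5, 4, 9, 14, 13, 1, 10, 0, 6, 3, 12] = (0 11)(1 7 14 12 6 9)(3 8 13)(4 5)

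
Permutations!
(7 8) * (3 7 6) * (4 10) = [0, 1, 2, 7, 10, 5, 3, 8, 6, 9, 4] = (3 7 8 6)(4 10)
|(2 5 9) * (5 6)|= 4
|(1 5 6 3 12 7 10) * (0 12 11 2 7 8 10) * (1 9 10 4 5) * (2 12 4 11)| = 42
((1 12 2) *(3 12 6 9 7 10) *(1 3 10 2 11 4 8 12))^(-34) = [0, 9, 1, 6, 12, 5, 7, 3, 11, 2, 10, 8, 4] = (1 9 2)(3 6 7)(4 12)(8 11)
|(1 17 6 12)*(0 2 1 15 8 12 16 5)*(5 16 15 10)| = |(0 2 1 17 6 15 8 12 10 5)| = 10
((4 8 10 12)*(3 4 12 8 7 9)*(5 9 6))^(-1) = (12)(3 9 5 6 7 4)(8 10) = [0, 1, 2, 9, 3, 6, 7, 4, 10, 5, 8, 11, 12]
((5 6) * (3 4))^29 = (3 4)(5 6) = [0, 1, 2, 4, 3, 6, 5]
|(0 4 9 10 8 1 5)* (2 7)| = 14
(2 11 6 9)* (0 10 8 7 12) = (0 10 8 7 12)(2 11 6 9) = [10, 1, 11, 3, 4, 5, 9, 12, 7, 2, 8, 6, 0]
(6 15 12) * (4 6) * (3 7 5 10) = (3 7 5 10)(4 6 15 12) = [0, 1, 2, 7, 6, 10, 15, 5, 8, 9, 3, 11, 4, 13, 14, 12]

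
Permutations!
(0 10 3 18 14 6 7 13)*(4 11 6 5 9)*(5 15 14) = (0 10 3 18 5 9 4 11 6 7 13)(14 15) = [10, 1, 2, 18, 11, 9, 7, 13, 8, 4, 3, 6, 12, 0, 15, 14, 16, 17, 5]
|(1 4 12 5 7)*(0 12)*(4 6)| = |(0 12 5 7 1 6 4)| = 7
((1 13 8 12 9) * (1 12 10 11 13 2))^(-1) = (1 2)(8 13 11 10)(9 12) = [0, 2, 1, 3, 4, 5, 6, 7, 13, 12, 8, 10, 9, 11]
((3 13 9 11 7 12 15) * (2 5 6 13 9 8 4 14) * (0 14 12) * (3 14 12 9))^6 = (0 6 7 5 11 2 9 14 4 15 8 12 13) = [6, 1, 9, 3, 15, 11, 7, 5, 12, 14, 10, 2, 13, 0, 4, 8]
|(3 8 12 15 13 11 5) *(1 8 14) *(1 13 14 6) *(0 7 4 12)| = 13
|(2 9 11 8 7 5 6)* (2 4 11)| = |(2 9)(4 11 8 7 5 6)| = 6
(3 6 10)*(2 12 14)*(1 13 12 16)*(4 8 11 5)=(1 13 12 14 2 16)(3 6 10)(4 8 11 5)=[0, 13, 16, 6, 8, 4, 10, 7, 11, 9, 3, 5, 14, 12, 2, 15, 1]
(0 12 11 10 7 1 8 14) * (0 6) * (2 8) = [12, 2, 8, 3, 4, 5, 0, 1, 14, 9, 7, 10, 11, 13, 6] = (0 12 11 10 7 1 2 8 14 6)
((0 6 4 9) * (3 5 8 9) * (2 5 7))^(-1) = [9, 1, 7, 4, 6, 2, 0, 3, 5, 8] = (0 9 8 5 2 7 3 4 6)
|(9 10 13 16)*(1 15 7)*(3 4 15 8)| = |(1 8 3 4 15 7)(9 10 13 16)| = 12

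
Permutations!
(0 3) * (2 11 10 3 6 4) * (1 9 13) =(0 6 4 2 11 10 3)(1 9 13) =[6, 9, 11, 0, 2, 5, 4, 7, 8, 13, 3, 10, 12, 1]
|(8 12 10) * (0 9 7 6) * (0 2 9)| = |(2 9 7 6)(8 12 10)| = 12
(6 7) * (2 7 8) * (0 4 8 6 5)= (0 4 8 2 7 5)= [4, 1, 7, 3, 8, 0, 6, 5, 2]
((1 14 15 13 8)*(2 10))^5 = (15)(2 10) = [0, 1, 10, 3, 4, 5, 6, 7, 8, 9, 2, 11, 12, 13, 14, 15]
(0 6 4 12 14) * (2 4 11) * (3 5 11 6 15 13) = [15, 1, 4, 5, 12, 11, 6, 7, 8, 9, 10, 2, 14, 3, 0, 13] = (0 15 13 3 5 11 2 4 12 14)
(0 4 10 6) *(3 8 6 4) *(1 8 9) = (0 3 9 1 8 6)(4 10) = [3, 8, 2, 9, 10, 5, 0, 7, 6, 1, 4]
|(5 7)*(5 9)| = |(5 7 9)| = 3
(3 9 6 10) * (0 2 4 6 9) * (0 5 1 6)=(0 2 4)(1 6 10 3 5)=[2, 6, 4, 5, 0, 1, 10, 7, 8, 9, 3]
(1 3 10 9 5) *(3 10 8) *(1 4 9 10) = [0, 1, 2, 8, 9, 4, 6, 7, 3, 5, 10] = (10)(3 8)(4 9 5)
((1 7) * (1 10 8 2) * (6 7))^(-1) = (1 2 8 10 7 6) = [0, 2, 8, 3, 4, 5, 1, 6, 10, 9, 7]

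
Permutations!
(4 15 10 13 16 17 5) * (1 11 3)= (1 11 3)(4 15 10 13 16 17 5)= [0, 11, 2, 1, 15, 4, 6, 7, 8, 9, 13, 3, 12, 16, 14, 10, 17, 5]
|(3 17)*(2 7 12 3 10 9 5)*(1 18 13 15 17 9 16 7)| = |(1 18 13 15 17 10 16 7 12 3 9 5 2)| = 13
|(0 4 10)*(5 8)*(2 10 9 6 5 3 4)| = |(0 2 10)(3 4 9 6 5 8)| = 6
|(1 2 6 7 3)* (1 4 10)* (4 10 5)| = |(1 2 6 7 3 10)(4 5)| = 6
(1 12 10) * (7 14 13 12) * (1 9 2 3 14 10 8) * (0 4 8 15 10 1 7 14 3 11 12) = (0 4 8 7 1 14 13)(2 11 12 15 10 9) = [4, 14, 11, 3, 8, 5, 6, 1, 7, 2, 9, 12, 15, 0, 13, 10]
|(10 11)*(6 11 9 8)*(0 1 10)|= 7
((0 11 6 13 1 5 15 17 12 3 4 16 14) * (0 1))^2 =(0 6)(1 15 12 4 14 5 17 3 16)(11 13) =[6, 15, 2, 16, 14, 17, 0, 7, 8, 9, 10, 13, 4, 11, 5, 12, 1, 3]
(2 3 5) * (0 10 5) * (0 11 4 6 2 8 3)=(0 10 5 8 3 11 4 6 2)=[10, 1, 0, 11, 6, 8, 2, 7, 3, 9, 5, 4]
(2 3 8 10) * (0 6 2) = (0 6 2 3 8 10) = [6, 1, 3, 8, 4, 5, 2, 7, 10, 9, 0]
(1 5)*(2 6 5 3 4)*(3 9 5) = (1 9 5)(2 6 3 4) = [0, 9, 6, 4, 2, 1, 3, 7, 8, 5]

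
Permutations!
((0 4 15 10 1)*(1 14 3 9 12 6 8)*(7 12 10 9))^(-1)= [1, 8, 2, 14, 0, 5, 12, 3, 6, 15, 9, 11, 7, 13, 10, 4]= (0 1 8 6 12 7 3 14 10 9 15 4)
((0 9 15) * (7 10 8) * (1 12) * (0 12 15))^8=(1 12 15)(7 8 10)=[0, 12, 2, 3, 4, 5, 6, 8, 10, 9, 7, 11, 15, 13, 14, 1]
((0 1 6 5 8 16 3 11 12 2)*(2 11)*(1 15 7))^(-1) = (0 2 3 16 8 5 6 1 7 15)(11 12) = [2, 7, 3, 16, 4, 6, 1, 15, 5, 9, 10, 12, 11, 13, 14, 0, 8]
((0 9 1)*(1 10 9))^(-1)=(0 1)(9 10)=[1, 0, 2, 3, 4, 5, 6, 7, 8, 10, 9]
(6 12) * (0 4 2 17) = (0 4 2 17)(6 12) = [4, 1, 17, 3, 2, 5, 12, 7, 8, 9, 10, 11, 6, 13, 14, 15, 16, 0]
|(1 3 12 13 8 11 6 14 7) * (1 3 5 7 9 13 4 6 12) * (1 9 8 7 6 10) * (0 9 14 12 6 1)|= |(0 9 13 7 3 14 8 11 6 12 4 10)(1 5)|= 12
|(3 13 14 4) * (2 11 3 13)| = 3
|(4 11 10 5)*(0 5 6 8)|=7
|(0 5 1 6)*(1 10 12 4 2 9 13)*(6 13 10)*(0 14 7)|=|(0 5 6 14 7)(1 13)(2 9 10 12 4)|=10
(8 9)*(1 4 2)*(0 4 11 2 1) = (0 4 1 11 2)(8 9) = [4, 11, 0, 3, 1, 5, 6, 7, 9, 8, 10, 2]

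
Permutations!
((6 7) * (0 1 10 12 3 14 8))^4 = [3, 14, 2, 1, 4, 5, 6, 7, 12, 9, 8, 11, 0, 13, 10] = (0 3 1 14 10 8 12)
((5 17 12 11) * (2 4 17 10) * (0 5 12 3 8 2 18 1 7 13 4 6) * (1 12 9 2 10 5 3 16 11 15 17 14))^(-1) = (0 6 2 9 11 16 17 15 12 18 10 8 3)(1 14 4 13 7) = [6, 14, 9, 0, 13, 5, 2, 1, 3, 11, 8, 16, 18, 7, 4, 12, 17, 15, 10]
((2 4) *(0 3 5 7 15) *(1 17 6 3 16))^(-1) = [15, 16, 4, 6, 2, 3, 17, 5, 8, 9, 10, 11, 12, 13, 14, 7, 0, 1] = (0 15 7 5 3 6 17 1 16)(2 4)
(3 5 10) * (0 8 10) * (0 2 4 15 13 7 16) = (0 8 10 3 5 2 4 15 13 7 16) = [8, 1, 4, 5, 15, 2, 6, 16, 10, 9, 3, 11, 12, 7, 14, 13, 0]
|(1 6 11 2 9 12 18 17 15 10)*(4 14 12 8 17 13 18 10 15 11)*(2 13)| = |(1 6 4 14 12 10)(2 9 8 17 11 13 18)| = 42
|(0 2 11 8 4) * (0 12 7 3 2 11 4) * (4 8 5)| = |(0 11 5 4 12 7 3 2 8)| = 9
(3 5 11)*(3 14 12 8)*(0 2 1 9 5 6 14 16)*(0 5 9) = (0 2 1)(3 6 14 12 8)(5 11 16) = [2, 0, 1, 6, 4, 11, 14, 7, 3, 9, 10, 16, 8, 13, 12, 15, 5]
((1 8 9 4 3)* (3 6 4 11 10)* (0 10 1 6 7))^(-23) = [10, 8, 2, 6, 7, 5, 4, 0, 9, 11, 3, 1] = (0 10 3 6 4 7)(1 8 9 11)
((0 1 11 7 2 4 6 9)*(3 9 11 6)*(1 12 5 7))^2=(0 5 2 3)(1 11 6)(4 9 12 7)=[5, 11, 3, 0, 9, 2, 1, 4, 8, 12, 10, 6, 7]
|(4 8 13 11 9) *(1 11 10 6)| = 8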